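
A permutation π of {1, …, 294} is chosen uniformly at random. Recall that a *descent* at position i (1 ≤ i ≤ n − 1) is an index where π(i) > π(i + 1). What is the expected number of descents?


Write X = Σ X_I over i = 1, …, 293, with X_I the indicator of one descent.
There are 293 indicators.
For each fixed i, the pair (π(i), π(i+1)) is a uniformly random ordered pair of distinct values from {1, …, 294}; by symmetry P[π(i) > π(i+1)] = 1/2.
By linearity: E[X] = 293 · (1/2) = (294 − 1) · (1/2) = 293/2 ≈ 146.500000.

E[X] = 293/2 = 146.500000.


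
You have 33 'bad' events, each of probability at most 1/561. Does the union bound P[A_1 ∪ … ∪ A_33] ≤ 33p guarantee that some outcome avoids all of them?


Union bound: P[∪_{i=1}^{33} A_i] ≤ Σ_i P[A_i] ≤ 33·p = 33·(1/561) = 1/17.
Numerically: 1/17 ≈ 0.05882.
Is 1/17 < 1? YES.
Since P[∪ A_i] ≤ 1/17 < 1, the complement has P[∩ A_i^c] ≥ 1 − 1/17 = 16/17 > 0, so some outcome avoids every A_i.

33·p = 1/17 ≈ 0.05882; existence CERTIFIED by the union bound.


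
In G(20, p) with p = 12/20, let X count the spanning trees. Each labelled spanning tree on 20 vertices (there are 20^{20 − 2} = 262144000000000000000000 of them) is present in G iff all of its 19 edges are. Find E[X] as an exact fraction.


K_20 has 20^{20 − 2} = 262144000000000000000000 labelled spanning trees.
For each such spanning tree H, let X_H = 1 if all 19 edges of H are present in G. Then P[X_H = 1] = p^{19} = (3/5)^{19} = 1162261467/19073486328125.
By linearity: E[X] = Σ_H E[X_H] = 262144000000000000000000 · p^{19} = 262144000000000000000000 · 1162261467/19073486328125 = 79869999842655731712/5.
Numerically: E[X] ≈ 1.597e+19.

E[X] = 262144000000000000000000 · (3/5)^{19} = 79869999842655731712/5 ≈ 1.597e+19.


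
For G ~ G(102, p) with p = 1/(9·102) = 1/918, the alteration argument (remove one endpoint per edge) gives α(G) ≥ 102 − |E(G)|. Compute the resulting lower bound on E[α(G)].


E[|E(G)|] = C(102, 2)·p = 5151 · (1/918) = 101/18.
E[α(G)] ≥ n − E[|E(G)|] = 102 − 101/18 = 1735/18.
Numerically: ≈ 96.389.
(This is only a lower bound; the true E[α(G)] may be larger.)

E[α(G)] ≥ 1735/18 ≈ 96.389.


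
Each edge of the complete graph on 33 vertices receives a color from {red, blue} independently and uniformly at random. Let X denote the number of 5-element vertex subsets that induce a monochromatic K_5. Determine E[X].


Let X = Σ_S X_S over the C(33, 5) = 237336 subsets S of size 5, where X_S = 1 if the K_5 on S is monochromatic.
For a fixed S, the K_5 on S has C(5, 2) = 10 edges. P[all 10 edges red] = (1/2)^10, and likewise for blue, so P[monochromatic] = 2·(1/2)^10 = 2^{1 − 10} = 1/512.
By linearity: E[X] = C(33, 5) · 2^{1 − 10} = 237336 · 1/512 = 29667/64.
Numerically: E[X] ≈ 463.54688.

E[X] = C(33,5)·2^(1−C(5,2)) = 29667/64 ≈ 463.54688.


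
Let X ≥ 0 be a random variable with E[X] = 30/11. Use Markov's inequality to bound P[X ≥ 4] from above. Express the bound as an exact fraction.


μ = E[X] = 30/11, a = 4.
Markov: P[X ≥ 4] ≤ μ/a = (30/11)/4 = 15/22.
Numerically: ≈ 0.681818.
(Since a = 4 > μ = 2.727273, the bound 15/22 is < 1 and informative.)

P[X ≥ 4] ≤ 15/22 ≈ 0.681818.


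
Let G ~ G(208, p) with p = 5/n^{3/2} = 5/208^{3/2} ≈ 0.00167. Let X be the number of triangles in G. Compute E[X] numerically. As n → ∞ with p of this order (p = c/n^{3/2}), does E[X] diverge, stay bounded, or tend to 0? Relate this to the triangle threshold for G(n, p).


Number of potential triangles: C(208, 3) = 1478256.
Each occurs with probability p³ ≈ (0.00167)³ ≈ 4.63047e-09.
By linearity: E[X] = C(208, 3)·p³ ≈ 1478256 · 4.63047e-09 ≈ 0.007.
Since α = 3/2 > 1, p = c/n^{3/2} = o(1/n) is below the triangle threshold p ~ 1/n. Asymptotically E[X] ~ (c³/6)·n^{3(1−α)} = (5³/6)·n^{-1.5} → 0, so by Markov's inequality G has no triangles w.h.p.

E[X] ≈ 0.007; in regime p = Θ(1/n^{3/2}) E[X] tends to 0 (below the triangle threshold p ~ 1/n).


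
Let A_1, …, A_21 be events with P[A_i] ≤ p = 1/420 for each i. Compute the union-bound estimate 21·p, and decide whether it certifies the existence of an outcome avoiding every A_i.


Union bound: P[∪_{i=1}^{21} A_i] ≤ Σ_i P[A_i] ≤ 21·p = 21·(1/420) = 1/20.
Numerically: 1/20 ≈ 0.0500.
Is 1/20 < 1? YES.
Since P[∪ A_i] ≤ 1/20 < 1, the complement has P[∩ A_i^c] ≥ 1 − 1/20 = 19/20 > 0, so some outcome avoids every A_i.

21·p = 1/20 ≈ 0.0500; existence CERTIFIED by the union bound.


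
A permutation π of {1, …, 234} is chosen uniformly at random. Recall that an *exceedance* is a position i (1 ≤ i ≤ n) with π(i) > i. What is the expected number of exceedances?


Write X = Σ_{i=1}^{234} X_i, where X_i = 1_{π(i) > i}.
For each fixed i, π(i) is uniform over {1, …, 234} (marginal of a uniform permutation), so P[π(i) > i] = (n − i)/n. Summing: Σ_{i=1}^{234} (n − i)/n = (0 + 1 + … + 233)/234 = 234(234 − 1)/(2·234) = (234 − 1)/2.
Hence E[X] = Σ_{i=1}^{234} (234 − i)/234 = 233/2 ≈ 116.500.

E[X] = 233/2 = 116.500.


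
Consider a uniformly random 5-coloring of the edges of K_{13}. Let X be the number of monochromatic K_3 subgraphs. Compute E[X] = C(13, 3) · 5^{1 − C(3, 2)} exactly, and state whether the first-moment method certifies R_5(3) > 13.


E[X] = C(13, 3) · 5^{1 − 3} = 286 · 5^{−2} = 286/25.
As a reduced fraction: E[X] = 286/25 ≈ 11.4400.
Is E[X] < 1? NO.
Since E[X] ≥ 1, the first-moment bound is inconclusive at n = 13; it does NOT by itself certify R_5(3) > 13.

E[X] = 286/25 ≈ 11.4400; E[X] ≥ 1; first-moment method inconclusive here.


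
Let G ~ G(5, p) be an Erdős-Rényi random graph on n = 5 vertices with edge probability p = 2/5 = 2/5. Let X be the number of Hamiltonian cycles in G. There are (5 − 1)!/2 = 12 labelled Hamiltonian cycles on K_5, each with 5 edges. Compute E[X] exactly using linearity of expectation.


K_5 has (5 − 1)!/2 = 12 labelled Hamiltonian cycles.
For each such Hamiltonian cycle H, let X_H = 1 if all 5 edges of H are present in G. Then P[X_H = 1] = p^{5} = (2/5)^{5} = 32/3125.
By linearity of expectation: E[X] = Σ_H E[X_H] = 12 · p^{5} = 12 · 32/3125 = 384/3125.
Numerically: E[X] ≈ 0.12288.

E[X] = 12 · (2/5)^{5} = 384/3125 ≈ 0.12288.


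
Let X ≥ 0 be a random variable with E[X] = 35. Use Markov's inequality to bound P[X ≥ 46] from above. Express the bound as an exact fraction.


μ = E[X] = 35, a = 46.
Markov: P[X ≥ 46] ≤ μ/a = (35)/46 = 35/46.
Numerically: ≈ 0.761.
(Since a = 46 > μ = 35.000, the bound 35/46 is < 1 and informative.)

P[X ≥ 46] ≤ 35/46 ≈ 0.761.


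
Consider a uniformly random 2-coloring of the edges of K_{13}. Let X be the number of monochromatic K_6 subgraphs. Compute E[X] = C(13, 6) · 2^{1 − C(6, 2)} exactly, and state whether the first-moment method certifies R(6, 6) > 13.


E[X] = C(13, 6) · 2^{1 − 15} = 1716 · 2^{−14} = 1716/16384.
As a reduced fraction: E[X] = 429/4096 ≈ 0.10474.
Is E[X] < 1? YES.
Since E[X] < 1, there exists a 2-coloring of K_{13} with no monochromatic K_6; hence R(6, 6) > 13.

E[X] = 429/4096 ≈ 0.10474; E[X] < 1, so R(6, 6) > 13.


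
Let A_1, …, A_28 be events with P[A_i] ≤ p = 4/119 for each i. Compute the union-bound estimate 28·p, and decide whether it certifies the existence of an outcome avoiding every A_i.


Union bound: P[∪_{i=1}^{28} A_i] ≤ Σ_i P[A_i] ≤ 28·p = 28·(4/119) = 16/17.
Numerically: 16/17 ≈ 0.941176.
Is 16/17 < 1? YES.
Since P[∪ A_i] ≤ 16/17 < 1, the complement has P[∩ A_i^c] ≥ 1 − 16/17 = 1/17 > 0, so some outcome avoids every A_i.

28·p = 16/17 ≈ 0.941176; existence CERTIFIED by the union bound.


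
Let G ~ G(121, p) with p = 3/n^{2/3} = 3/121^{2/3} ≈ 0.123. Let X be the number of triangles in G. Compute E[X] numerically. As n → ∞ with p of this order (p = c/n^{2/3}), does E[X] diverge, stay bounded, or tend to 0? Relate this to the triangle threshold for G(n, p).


Number of potential triangles: C(121, 3) = 287980.
Each occurs with probability p³ ≈ (0.123)³ ≈ 1.84414e-03.
By linearity: E[X] = C(121, 3)·p³ ≈ 287980 · 1.84414e-03 ≈ 531.074.
Since α = 2/3 < 1, p = c/n^{2/3} ≫ 1/n is above the triangle threshold p ~ 1/n. Asymptotically E[X] ~ (c³/6)·n^{3(1−α)} = (3³/6)·n^{1} → ∞; triangles are abundant w.h.p.

E[X] ≈ 531.074; in regime p = Θ(1/n^{2/3}) E[X] diverges (above the triangle threshold p ~ 1/n).


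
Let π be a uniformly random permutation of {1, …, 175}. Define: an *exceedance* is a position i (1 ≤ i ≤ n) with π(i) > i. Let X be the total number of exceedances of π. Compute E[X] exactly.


Write X = Σ_{i=1}^{175} X_i, where X_i = 1_{π(i) > i}.
For each fixed i, π(i) is uniform over {1, …, 175} (marginal of a uniform permutation), so P[π(i) > i] = (n − i)/n. Summing: Σ_{i=1}^{175} (n − i)/n = (0 + 1 + … + 174)/175 = 175(175 − 1)/(2·175) = (175 − 1)/2.
Hence E[X] = Σ_{i=1}^{175} (175 − i)/175 = 87 ≈ 87.000.

E[X] = 87 = 87.000.


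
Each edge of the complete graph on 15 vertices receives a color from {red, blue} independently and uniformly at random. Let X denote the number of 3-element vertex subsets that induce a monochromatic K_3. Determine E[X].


Let X = Σ_S X_S over the C(15, 3) = 455 subsets S of size 3, where X_S = 1 if the K_3 on S is monochromatic.
For a fixed S, the K_3 on S has C(3, 2) = 3 edges. P[all 3 edges red] = (1/2)^3, and likewise for blue, so P[monochromatic] = 2·(1/2)^3 = 2^{1 − 3} = 1/4.
By linearity of expectation: E[X] = C(15, 3) · 2^{1 − 3} = 455 · 1/4 = 455/4.
Numerically: E[X] ≈ 113.7500.

E[X] = C(15,3)·2^(1−C(3,2)) = 455/4 ≈ 113.7500.


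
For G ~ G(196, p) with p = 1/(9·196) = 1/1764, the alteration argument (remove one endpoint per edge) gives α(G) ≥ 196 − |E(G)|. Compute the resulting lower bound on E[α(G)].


E[|E(G)|] = C(196, 2)·p = 19110 · (1/1764) = 65/6.
E[α(G)] ≥ n − E[|E(G)|] = 196 − 65/6 = 1111/6.
Numerically: ≈ 185.166667.
(This is only a lower bound; the true E[α(G)] may be larger.)

E[α(G)] ≥ 1111/6 ≈ 185.166667.


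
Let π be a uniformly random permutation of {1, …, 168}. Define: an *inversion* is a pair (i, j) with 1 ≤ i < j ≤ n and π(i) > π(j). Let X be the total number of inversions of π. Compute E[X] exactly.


Write X = Σ X_I over the C(168, 2) = 14028 pairs i < j, with X_I the indicator of one inversion.
There are 14028 indicators.
For each fixed pair i < j, the values π(i) and π(j) are two distinct elements of {1, …, 168} in uniformly random order; by symmetry P[π(i) > π(j)] = 1/2.
By linearity: E[X] = 14028 · (1/2) = C(168, 2) · (1/2) = 14028/2 = 7014 ≈ 7014.000.

E[X] = 7014 = 7014.000.


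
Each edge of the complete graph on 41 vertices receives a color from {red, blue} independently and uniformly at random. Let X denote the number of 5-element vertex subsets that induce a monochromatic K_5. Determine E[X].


Let X = Σ_S X_S over the C(41, 5) = 749398 subsets S of size 5, where X_S = 1 if the K_5 on S is monochromatic.
For a fixed S, the K_5 on S has C(5, 2) = 10 edges. P[all 10 edges red] = (1/2)^10, and likewise for blue, so P[monochromatic] = 2·(1/2)^10 = 2^{1 − 10} = 1/512.
Summing: E[X] = C(41, 5) · 2^{1 − 10} = 749398 · 1/512 = 374699/256.
Numerically: E[X] ≈ 1463.6680.

E[X] = C(41,5)·2^(1−C(5,2)) = 374699/256 ≈ 1463.6680.


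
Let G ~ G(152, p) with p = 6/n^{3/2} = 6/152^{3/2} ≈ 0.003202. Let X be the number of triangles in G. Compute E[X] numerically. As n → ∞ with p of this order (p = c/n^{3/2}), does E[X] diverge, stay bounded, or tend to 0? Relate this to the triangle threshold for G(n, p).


Number of potential triangles: C(152, 3) = 573800.
Each occurs with probability p³ ≈ (0.003202)³ ≈ 3.282144e-08.
By linearity: E[X] = C(152, 3)·p³ ≈ 573800 · 3.282144e-08 ≈ 0.0188.
Since α = 3/2 > 1, p = c/n^{3/2} = o(1/n) is below the triangle threshold p ~ 1/n. Asymptotically E[X] ~ (c³/6)·n^{3(1−α)} = (6³/6)·n^{-1.5} → 0, so by Markov's inequality G has no triangles w.h.p.

E[X] ≈ 0.0188; in regime p = Θ(1/n^{3/2}) E[X] tends to 0 (below the triangle threshold p ~ 1/n).


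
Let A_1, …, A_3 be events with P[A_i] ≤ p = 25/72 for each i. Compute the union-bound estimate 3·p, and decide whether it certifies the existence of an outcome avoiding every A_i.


Union bound: P[∪_{i=1}^{3} A_i] ≤ Σ_i P[A_i] ≤ 3·p = 3·(25/72) = 25/24.
Numerically: 25/24 ≈ 1.0417.
Is 25/24 < 1? NO.
Since the bound 25/24 is ≥ 1, the union bound is uninformative here; it does NOT by itself certify existence.

3·p = 25/24 ≈ 1.0417; existence NOT certified by the union bound.


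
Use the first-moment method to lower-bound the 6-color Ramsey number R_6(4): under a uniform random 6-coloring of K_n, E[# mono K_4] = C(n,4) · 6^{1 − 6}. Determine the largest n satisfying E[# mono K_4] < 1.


We need C(n, 4) · 6^{1 − 6} < 1, i.e. C(n, 4) < 6^{6 − 1} = 7776.
Check values of n near the boundary:
  n = 20: C(20, 4) = 4845; 4845 < 7776? YES
  n = 21: C(21, 4) = 5985; 5985 < 7776? YES
  n = 22: C(22, 4) = 7315; 7315 < 7776? YES
  n = 23: C(23, 4) = 8855; 8855 < 7776? NO
  n = 24: C(24, 4) = 10626; 10626 < 7776? NO
  n = 25: C(25, 4) = 12650; 12650 < 7776? NO
The largest n with C(n, 4) < 7776 is n = 22 (where E[X] = 7315/7776 ≈ 0.94072). Hence R_6(4) > 22, i.e. R_6(4) ≥ 23.

Largest n = 22; hence R_6(4) > 22.


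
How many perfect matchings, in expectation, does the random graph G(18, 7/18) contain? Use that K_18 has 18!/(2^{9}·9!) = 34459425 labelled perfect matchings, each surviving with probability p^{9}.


K_18 has 18!/(2^{9}·9!) = 34459425 labelled perfect matchings.
For each such perfect matching H, let X_H = 1 if all 9 edges of H are present in G. Then P[X_H = 1] = p^{9} = (7/18)^{9} = 40353607/198359290368.
By linearity: E[X] = Σ_H E[X_H] = 34459425 · p^{9} = 34459425 · 40353607/198359290368 = 17167433257975/2448880128.
Numerically: E[X] ≈ 7010.3.

E[X] = 34459425 · (7/18)^{9} = 17167433257975/2448880128 ≈ 7010.3.


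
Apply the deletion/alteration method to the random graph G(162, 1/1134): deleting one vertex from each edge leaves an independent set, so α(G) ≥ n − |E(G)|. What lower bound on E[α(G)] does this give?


E[|E(G)|] = C(162, 2)·p = 13041 · (1/1134) = 23/2.
E[α(G)] ≥ n − E[|E(G)|] = 162 − 23/2 = 301/2.
Numerically: ≈ 150.500000.
(This is only a lower bound; the true E[α(G)] may be larger.)

E[α(G)] ≥ 301/2 ≈ 150.500000.


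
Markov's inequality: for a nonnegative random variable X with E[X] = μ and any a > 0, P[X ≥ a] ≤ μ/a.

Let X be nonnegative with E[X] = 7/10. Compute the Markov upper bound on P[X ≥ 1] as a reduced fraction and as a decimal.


μ = E[X] = 7/10, a = 1.
Markov: P[X ≥ 1] ≤ μ/a = (7/10)/1 = 7/10.
Numerically: ≈ 0.7000.
(Since a = 1 > μ = 0.7000, the bound 7/10 is < 1 and informative.)

P[X ≥ 1] ≤ 7/10 ≈ 0.7000.


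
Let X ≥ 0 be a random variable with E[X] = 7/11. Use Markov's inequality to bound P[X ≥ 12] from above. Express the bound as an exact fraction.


μ = E[X] = 7/11, a = 12.
Markov: P[X ≥ 12] ≤ μ/a = (7/11)/12 = 7/132.
Numerically: ≈ 0.053.
(Since a = 12 > μ = 0.636, the bound 7/132 is < 1 and informative.)

P[X ≥ 12] ≤ 7/132 ≈ 0.053.


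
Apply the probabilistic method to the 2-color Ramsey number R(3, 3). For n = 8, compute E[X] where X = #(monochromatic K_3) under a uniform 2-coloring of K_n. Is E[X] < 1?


E[X] = C(8, 3) · 2^{1 − 3} = 56 · 2^{−2} = 56/4.
As a reduced fraction: E[X] = 14 ≈ 14.00000.
Is E[X] < 1? NO.
Since E[X] ≥ 1, the first-moment bound is inconclusive at n = 8; it does NOT by itself certify R(3, 3) > 8.

E[X] = 14 ≈ 14.00000; E[X] ≥ 1; first-moment method inconclusive here.


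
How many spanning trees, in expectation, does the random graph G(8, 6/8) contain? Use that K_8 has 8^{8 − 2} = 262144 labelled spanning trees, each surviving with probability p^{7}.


K_8 has 8^{8 − 2} = 262144 labelled spanning trees.
For each such spanning tree H, let X_H = 1 if all 7 edges of H are present in G. Then P[X_H = 1] = p^{7} = (3/4)^{7} = 2187/16384.
Summing the indicators: E[X] = Σ_H E[X_H] = 262144 · p^{7} = 262144 · 2187/16384 = 34992.
Numerically: E[X] ≈ 3.499e+04.

E[X] = 262144 · (3/4)^{7} = 34992 ≈ 3.499e+04.


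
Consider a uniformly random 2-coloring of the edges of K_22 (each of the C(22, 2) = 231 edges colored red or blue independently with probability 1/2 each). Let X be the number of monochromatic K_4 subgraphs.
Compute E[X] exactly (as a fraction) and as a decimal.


Let X = Σ_S X_S over the C(22, 4) = 7315 subsets S of size 4, where X_S = 1 if the K_4 on S is monochromatic.
For a fixed S, the K_4 on S has C(4, 2) = 6 edges. P[all 6 edges red] = (1/2)^6, and likewise for blue, so P[monochromatic] = 2·(1/2)^6 = 2^{1 − 6} = 1/32.
Summing: E[X] = C(22, 4) · 2^{1 − 6} = 7315 · 1/32 = 7315/32.
Numerically: E[X] ≈ 228.594.

E[X] = C(22,4)·2^(1−C(4,2)) = 7315/32 ≈ 228.594.


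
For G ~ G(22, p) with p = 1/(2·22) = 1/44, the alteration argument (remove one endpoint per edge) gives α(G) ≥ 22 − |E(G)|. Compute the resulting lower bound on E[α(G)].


E[|E(G)|] = C(22, 2)·p = 231 · (1/44) = 21/4.
E[α(G)] ≥ n − E[|E(G)|] = 22 − 21/4 = 67/4.
Numerically: ≈ 16.7500.
(This is only a lower bound; the true E[α(G)] may be larger.)

E[α(G)] ≥ 67/4 ≈ 16.7500.


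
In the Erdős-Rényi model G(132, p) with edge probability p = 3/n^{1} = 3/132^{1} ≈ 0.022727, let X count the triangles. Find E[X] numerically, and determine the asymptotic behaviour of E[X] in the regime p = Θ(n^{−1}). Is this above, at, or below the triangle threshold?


Number of potential triangles: C(132, 3) = 374660.
Each occurs with probability p³ ≈ (0.022727)³ ≈ 1.1739294e-05.
By linearity: E[X] = C(132, 3)·p³ ≈ 374660 · 1.1739294e-05 ≈ 4.39824.
Here α = 1, so p = 3/n is exactly at the triangle threshold p ~ 1/n. Asymptotically E[X] → c³/6 = 3³/6 = 9/2 ≈ 4.50000, a bounded constant. In this regime the triangle count is asymptotically Poisson(c³/6).

E[X] ≈ 4.39824; in regime p = Θ(1/n^{1}) E[X] stays bounded (at the triangle threshold p ~ 1/n).


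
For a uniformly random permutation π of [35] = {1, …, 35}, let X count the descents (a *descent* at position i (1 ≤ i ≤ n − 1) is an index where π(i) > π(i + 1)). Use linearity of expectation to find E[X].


Write X = Σ X_I over i = 1, …, 34, with X_I the indicator of one descent.
There are 34 indicators.
For each fixed i, the pair (π(i), π(i+1)) is a uniformly random ordered pair of distinct values from {1, …, 35}; by symmetry P[π(i) > π(i+1)] = 1/2.
By linearity: E[X] = 34 · (1/2) = (35 − 1) · (1/2) = 17 ≈ 17.0000.

E[X] = 17 = 17.0000.


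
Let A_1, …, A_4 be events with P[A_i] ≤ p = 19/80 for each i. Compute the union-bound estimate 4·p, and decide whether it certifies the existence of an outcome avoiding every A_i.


Union bound: P[∪_{i=1}^{4} A_i] ≤ Σ_i P[A_i] ≤ 4·p = 4·(19/80) = 19/20.
Numerically: 19/20 ≈ 0.9500000.
Is 19/20 < 1? YES.
Since P[∪ A_i] ≤ 19/20 < 1, the complement has P[∩ A_i^c] ≥ 1 − 19/20 = 1/20 > 0, so some outcome avoids every A_i.

4·p = 19/20 ≈ 0.9500000; existence CERTIFIED by the union bound.


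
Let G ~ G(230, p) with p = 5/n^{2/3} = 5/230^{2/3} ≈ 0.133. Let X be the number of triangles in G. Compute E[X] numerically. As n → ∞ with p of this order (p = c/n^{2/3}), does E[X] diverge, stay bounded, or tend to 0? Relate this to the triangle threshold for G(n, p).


Number of potential triangles: C(230, 3) = 2001460.
Each occurs with probability p³ ≈ (0.133)³ ≈ 2.36295e-03.
By linearity: E[X] = C(230, 3)·p³ ≈ 2001460 · 2.36295e-03 ≈ 4729.348.
Since α = 2/3 < 1, p = c/n^{2/3} ≫ 1/n is above the triangle threshold p ~ 1/n. Asymptotically E[X] ~ (c³/6)·n^{3(1−α)} = (5³/6)·n^{1} → ∞; triangles are abundant w.h.p.

E[X] ≈ 4729.348; in regime p = Θ(1/n^{2/3}) E[X] diverges (above the triangle threshold p ~ 1/n).


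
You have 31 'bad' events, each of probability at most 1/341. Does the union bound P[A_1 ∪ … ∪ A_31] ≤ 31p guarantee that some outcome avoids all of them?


Union bound: P[∪_{i=1}^{31} A_i] ≤ Σ_i P[A_i] ≤ 31·p = 31·(1/341) = 1/11.
Numerically: 1/11 ≈ 0.0909091.
Is 1/11 < 1? YES.
Since P[∪ A_i] ≤ 1/11 < 1, the complement has P[∩ A_i^c] ≥ 1 − 1/11 = 10/11 > 0, so some outcome avoids every A_i.

31·p = 1/11 ≈ 0.0909091; existence CERTIFIED by the union bound.


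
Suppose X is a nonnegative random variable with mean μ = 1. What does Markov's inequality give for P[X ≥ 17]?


μ = E[X] = 1, a = 17.
Markov: P[X ≥ 17] ≤ μ/a = (1)/17 = 1/17.
Numerically: ≈ 0.0588.
(Since a = 17 > μ = 1.0000, the bound 1/17 is < 1 and informative.)

P[X ≥ 17] ≤ 1/17 ≈ 0.0588.


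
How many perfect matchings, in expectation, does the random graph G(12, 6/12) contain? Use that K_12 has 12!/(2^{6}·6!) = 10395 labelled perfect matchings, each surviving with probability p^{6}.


K_12 has 12!/(2^{6}·6!) = 10395 labelled perfect matchings.
For each such perfect matching H, let X_H = 1 if all 6 edges of H are present in G. Then P[X_H = 1] = p^{6} = (1/2)^{6} = 1/64.
By linearity of expectation: E[X] = Σ_H E[X_H] = 10395 · p^{6} = 10395 · 1/64 = 10395/64.
Numerically: E[X] ≈ 162.42.

E[X] = 10395 · (1/2)^{6} = 10395/64 ≈ 162.42.


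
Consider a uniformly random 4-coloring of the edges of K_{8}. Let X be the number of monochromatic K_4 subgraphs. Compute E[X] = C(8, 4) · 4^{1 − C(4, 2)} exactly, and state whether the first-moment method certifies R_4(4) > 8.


E[X] = C(8, 4) · 4^{1 − 6} = 70 · 4^{−5} = 70/1024.
As a reduced fraction: E[X] = 35/512 ≈ 0.068359.
Is E[X] < 1? YES.
Since E[X] < 1, there exists a 4-coloring of K_{8} with no monochromatic K_4; hence R_4(4) > 8.

E[X] = 35/512 ≈ 0.068359; E[X] < 1, so R_4(4) > 8.


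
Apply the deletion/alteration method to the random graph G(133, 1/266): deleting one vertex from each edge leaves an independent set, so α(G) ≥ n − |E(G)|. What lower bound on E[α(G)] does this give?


E[|E(G)|] = C(133, 2)·p = 8778 · (1/266) = 33.
E[α(G)] ≥ n − E[|E(G)|] = 133 − 33 = 100.
Numerically: ≈ 100.0000.
(This is only a lower bound; the true E[α(G)] may be larger.)

E[α(G)] ≥ 100 ≈ 100.0000.


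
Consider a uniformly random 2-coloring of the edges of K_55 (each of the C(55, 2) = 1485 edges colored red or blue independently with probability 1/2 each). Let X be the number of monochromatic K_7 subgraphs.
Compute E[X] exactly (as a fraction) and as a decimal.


Let X = Σ_S X_S over the C(55, 7) = 202927725 subsets S of size 7, where X_S = 1 if the K_7 on S is monochromatic.
For a fixed S, the K_7 on S has C(7, 2) = 21 edges. P[all 21 edges red] = (1/2)^21, and likewise for blue, so P[monochromatic] = 2·(1/2)^21 = 2^{1 − 21} = 1/1048576.
Summing: E[X] = C(55, 7) · 2^{1 − 21} = 202927725 · 1/1048576 = 202927725/1048576.
Numerically: E[X] ≈ 193.52696.

E[X] = C(55,7)·2^(1−C(7,2)) = 202927725/1048576 ≈ 193.52696.


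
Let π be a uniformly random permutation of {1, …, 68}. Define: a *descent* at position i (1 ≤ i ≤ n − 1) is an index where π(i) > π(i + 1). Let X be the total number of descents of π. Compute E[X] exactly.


Write X = Σ X_I over i = 1, …, 67, with X_I the indicator of one descent.
There are 67 indicators.
For each fixed i, the pair (π(i), π(i+1)) is a uniformly random ordered pair of distinct values from {1, …, 68}; by symmetry P[π(i) > π(i+1)] = 1/2.
By linearity: E[X] = 67 · (1/2) = (68 − 1) · (1/2) = 67/2 ≈ 33.50000.

E[X] = 67/2 = 33.50000.


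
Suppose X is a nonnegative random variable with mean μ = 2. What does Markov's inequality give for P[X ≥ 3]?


μ = E[X] = 2, a = 3.
Markov: P[X ≥ 3] ≤ μ/a = (2)/3 = 2/3.
Numerically: ≈ 0.666667.
(Since a = 3 > μ = 2.000000, the bound 2/3 is < 1 and informative.)

P[X ≥ 3] ≤ 2/3 ≈ 0.666667.


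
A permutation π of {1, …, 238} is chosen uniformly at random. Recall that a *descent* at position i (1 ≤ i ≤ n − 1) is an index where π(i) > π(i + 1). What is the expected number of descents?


Write X = Σ X_I over i = 1, …, 237, with X_I the indicator of one descent.
There are 237 indicators.
For each fixed i, the pair (π(i), π(i+1)) is a uniformly random ordered pair of distinct values from {1, …, 238}; by symmetry P[π(i) > π(i+1)] = 1/2.
By linearity: E[X] = 237 · (1/2) = (238 − 1) · (1/2) = 237/2 ≈ 118.500.

E[X] = 237/2 = 118.500.


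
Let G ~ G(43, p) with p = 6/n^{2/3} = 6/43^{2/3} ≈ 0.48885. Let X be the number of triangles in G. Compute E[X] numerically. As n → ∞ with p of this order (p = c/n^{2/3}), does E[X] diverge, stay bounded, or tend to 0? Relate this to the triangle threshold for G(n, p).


Number of potential triangles: C(43, 3) = 12341.
Each occurs with probability p³ ≈ (0.48885)³ ≈ 1.1681990e-01.
By linearity: E[X] = C(43, 3)·p³ ≈ 12341 · 1.1681990e-01 ≈ 1441.67442.
Since α = 2/3 < 1, p = c/n^{2/3} ≫ 1/n is above the triangle threshold p ~ 1/n. Asymptotically E[X] ~ (c³/6)·n^{3(1−α)} = (6³/6)·n^{1} → ∞; triangles are abundant w.h.p.

E[X] ≈ 1441.67442; in regime p = Θ(1/n^{2/3}) E[X] diverges (above the triangle threshold p ~ 1/n).


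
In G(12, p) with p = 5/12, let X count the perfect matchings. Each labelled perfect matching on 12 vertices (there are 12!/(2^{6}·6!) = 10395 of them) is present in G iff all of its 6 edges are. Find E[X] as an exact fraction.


K_12 has 12!/(2^{6}·6!) = 10395 labelled perfect matchings.
For each such perfect matching H, let X_H = 1 if all 6 edges of H are present in G. Then P[X_H = 1] = p^{6} = (5/12)^{6} = 15625/2985984.
By linearity: E[X] = Σ_H E[X_H] = 10395 · p^{6} = 10395 · 15625/2985984 = 6015625/110592.
Numerically: E[X] ≈ 54.4.

E[X] = 10395 · (5/12)^{6} = 6015625/110592 ≈ 54.4.


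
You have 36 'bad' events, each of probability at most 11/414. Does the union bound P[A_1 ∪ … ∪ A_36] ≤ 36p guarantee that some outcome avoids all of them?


Union bound: P[∪_{i=1}^{36} A_i] ≤ Σ_i P[A_i] ≤ 36·p = 36·(11/414) = 22/23.
Numerically: 22/23 ≈ 0.95652.
Is 22/23 < 1? YES.
Since P[∪ A_i] ≤ 22/23 < 1, the complement has P[∩ A_i^c] ≥ 1 − 22/23 = 1/23 > 0, so some outcome avoids every A_i.

36·p = 22/23 ≈ 0.95652; existence CERTIFIED by the union bound.


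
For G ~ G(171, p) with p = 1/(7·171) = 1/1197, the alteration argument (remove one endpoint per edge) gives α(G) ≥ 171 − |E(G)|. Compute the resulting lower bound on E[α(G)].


E[|E(G)|] = C(171, 2)·p = 14535 · (1/1197) = 85/7.
E[α(G)] ≥ n − E[|E(G)|] = 171 − 85/7 = 1112/7.
Numerically: ≈ 158.857.
(This is only a lower bound; the true E[α(G)] may be larger.)

E[α(G)] ≥ 1112/7 ≈ 158.857.


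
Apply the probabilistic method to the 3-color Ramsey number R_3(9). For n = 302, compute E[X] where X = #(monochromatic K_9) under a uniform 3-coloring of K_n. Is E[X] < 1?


E[X] = C(302, 9) · 3^{1 − 36} = 51054804739588650 · 3^{−35} = 51054804739588650/50031545098999707.
As a reduced fraction: E[X] = 17018268246529550/16677181699666569 ≈ 1.020.
Is E[X] < 1? NO.
Since E[X] ≥ 1, the first-moment bound is inconclusive at n = 302; it does NOT by itself certify R_3(9) > 302.

E[X] = 17018268246529550/16677181699666569 ≈ 1.020; E[X] ≥ 1; first-moment method inconclusive here.


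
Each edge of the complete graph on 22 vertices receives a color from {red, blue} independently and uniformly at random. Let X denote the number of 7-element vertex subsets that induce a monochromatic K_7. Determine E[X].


Let X = Σ_S X_S over the C(22, 7) = 170544 subsets S of size 7, where X_S = 1 if the K_7 on S is monochromatic.
For a fixed S, the K_7 on S has C(7, 2) = 21 edges. P[all 21 edges red] = (1/2)^21, and likewise for blue, so P[monochromatic] = 2·(1/2)^21 = 2^{1 − 21} = 1/1048576.
Summing: E[X] = C(22, 7) · 2^{1 − 21} = 170544 · 1/1048576 = 10659/65536.
Numerically: E[X] ≈ 0.162643.

E[X] = C(22,7)·2^(1−C(7,2)) = 10659/65536 ≈ 0.162643.


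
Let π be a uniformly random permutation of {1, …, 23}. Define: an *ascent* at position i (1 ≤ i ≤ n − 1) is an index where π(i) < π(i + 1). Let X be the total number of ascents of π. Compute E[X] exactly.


Write X = Σ X_I over i = 1, …, 22, with X_I the indicator of one ascent.
There are 22 indicators.
For each fixed i, the pair (π(i), π(i+1)) is a uniformly random ordered pair of distinct values from {1, …, 23}; by symmetry P[π(i) < π(i+1)] = 1/2.
By linearity: E[X] = 22 · (1/2) = (23 − 1) · (1/2) = 11 ≈ 11.000000.

E[X] = 11 = 11.000000.


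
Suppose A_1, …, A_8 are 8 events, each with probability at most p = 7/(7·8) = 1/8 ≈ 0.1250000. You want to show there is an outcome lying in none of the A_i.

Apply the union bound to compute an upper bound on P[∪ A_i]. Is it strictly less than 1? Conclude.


Union bound: P[∪_{i=1}^{8} A_i] ≤ Σ_i P[A_i] ≤ 8·p = 8·(1/8) = 1.
Numerically: 1 ≈ 1.0000000.
Is 1 < 1? NO.
Since the bound 1 is ≥ 1, the union bound is uninformative here; it does NOT by itself certify existence.

8·p = 1 ≈ 1.0000000; existence NOT certified by the union bound.


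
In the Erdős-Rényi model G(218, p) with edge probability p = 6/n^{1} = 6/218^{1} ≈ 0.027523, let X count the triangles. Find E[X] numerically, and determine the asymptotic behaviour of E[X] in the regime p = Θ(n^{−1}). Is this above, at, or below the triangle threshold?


Number of potential triangles: C(218, 3) = 1703016.
Each occurs with probability p³ ≈ (0.027523)³ ≈ 2.0848954e-05.
By linearity: E[X] = C(218, 3)·p³ ≈ 1703016 · 2.0848954e-05 ≈ 35.50610.
Here α = 1, so p = 6/n is exactly at the triangle threshold p ~ 1/n. Asymptotically E[X] → c³/6 = 6³/6 = 36 ≈ 36.00000, a bounded constant. In this regime the triangle count is asymptotically Poisson(c³/6).

E[X] ≈ 35.50610; in regime p = Θ(1/n^{1}) E[X] stays bounded (at the triangle threshold p ~ 1/n).


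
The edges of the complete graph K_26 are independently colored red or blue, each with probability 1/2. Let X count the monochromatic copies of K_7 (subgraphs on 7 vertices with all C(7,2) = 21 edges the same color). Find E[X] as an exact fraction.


Let X = Σ_S X_S over the C(26, 7) = 657800 subsets S of size 7, where X_S = 1 if the K_7 on S is monochromatic.
For a fixed S, the K_7 on S has C(7, 2) = 21 edges. P[all 21 edges red] = (1/2)^21, and likewise for blue, so P[monochromatic] = 2·(1/2)^21 = 2^{1 − 21} = 1/1048576.
Summing: E[X] = C(26, 7) · 2^{1 − 21} = 657800 · 1/1048576 = 82225/131072.
Numerically: E[X] ≈ 0.627327.

E[X] = C(26,7)·2^(1−C(7,2)) = 82225/131072 ≈ 0.627327.


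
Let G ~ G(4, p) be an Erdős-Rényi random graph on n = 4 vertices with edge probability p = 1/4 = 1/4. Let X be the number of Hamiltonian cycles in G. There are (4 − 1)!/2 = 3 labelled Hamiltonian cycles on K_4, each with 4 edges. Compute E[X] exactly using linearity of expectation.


K_4 has (4 − 1)!/2 = 3 labelled Hamiltonian cycles.
For each such Hamiltonian cycle H, let X_H = 1 if all 4 edges of H are present in G. Then P[X_H = 1] = p^{4} = (1/4)^{4} = 1/256.
By linearity of expectation: E[X] = Σ_H E[X_H] = 3 · p^{4} = 3 · 1/256 = 3/256.
Numerically: E[X] ≈ 0.0117188.

E[X] = 3 · (1/4)^{4} = 3/256 ≈ 0.0117188.


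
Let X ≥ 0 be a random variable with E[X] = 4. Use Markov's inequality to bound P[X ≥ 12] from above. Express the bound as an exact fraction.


μ = E[X] = 4, a = 12.
Markov: P[X ≥ 12] ≤ μ/a = (4)/12 = 1/3.
Numerically: ≈ 0.333333.
(Since a = 12 > μ = 4.000000, the bound 1/3 is < 1 and informative.)

P[X ≥ 12] ≤ 1/3 ≈ 0.333333.


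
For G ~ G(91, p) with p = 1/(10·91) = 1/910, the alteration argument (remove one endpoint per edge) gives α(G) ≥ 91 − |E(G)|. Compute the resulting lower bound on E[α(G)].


E[|E(G)|] = C(91, 2)·p = 4095 · (1/910) = 9/2.
E[α(G)] ≥ n − E[|E(G)|] = 91 − 9/2 = 173/2.
Numerically: ≈ 86.5000.
(This is only a lower bound; the true E[α(G)] may be larger.)

E[α(G)] ≥ 173/2 ≈ 86.5000.


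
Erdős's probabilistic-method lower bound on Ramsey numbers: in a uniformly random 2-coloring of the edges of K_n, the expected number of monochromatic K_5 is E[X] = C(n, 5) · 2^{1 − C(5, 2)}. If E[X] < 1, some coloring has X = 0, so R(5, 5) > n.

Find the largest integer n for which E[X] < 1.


We need C(n, 5) · 2^{1 − 10} < 1, i.e. C(n, 5) < 2^{10 − 1} = 512.
Check values of n near the boundary:
  n = 6: C(6, 5) = 6; 6 < 512? YES
  n = 7: C(7, 5) = 21; 21 < 512? YES
  n = 8: C(8, 5) = 56; 56 < 512? YES
  n = 9: C(9, 5) = 126; 126 < 512? YES
  n = 10: C(10, 5) = 252; 252 < 512? YES
  n = 11: C(11, 5) = 462; 462 < 512? YES
  n = 12: C(12, 5) = 792; 792 < 512? NO
  n = 13: C(13, 5) = 1287; 1287 < 512? NO
  n = 14: C(14, 5) = 2002; 2002 < 512? NO
The largest n with C(n, 5) < 512 is n = 11 (where E[X] = 231/256 ≈ 0.9023). Hence R(5, 5) > 11, i.e. R(5, 5) ≥ 12.

Largest n = 11; hence R(5, 5) > 11.


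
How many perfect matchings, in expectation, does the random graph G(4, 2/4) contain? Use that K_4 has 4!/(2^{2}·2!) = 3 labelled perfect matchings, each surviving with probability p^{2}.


K_4 has 4!/(2^{2}·2!) = 3 labelled perfect matchings.
For each such perfect matching H, let X_H = 1 if all 2 edges of H are present in G. Then P[X_H = 1] = p^{2} = (1/2)^{2} = 1/4.
By linearity of expectation: E[X] = Σ_H E[X_H] = 3 · p^{2} = 3 · 1/4 = 3/4.
Numerically: E[X] ≈ 0.75.

E[X] = 3 · (1/2)^{2} = 3/4 ≈ 0.75.


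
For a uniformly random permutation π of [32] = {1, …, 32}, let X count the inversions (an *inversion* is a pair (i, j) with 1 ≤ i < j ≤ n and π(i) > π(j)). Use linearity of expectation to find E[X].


Write X = Σ X_I over the C(32, 2) = 496 pairs i < j, with X_I the indicator of one inversion.
There are 496 indicators.
For each fixed pair i < j, the values π(i) and π(j) are two distinct elements of {1, …, 32} in uniformly random order; by symmetry P[π(i) > π(j)] = 1/2.
By linearity: E[X] = 496 · (1/2) = C(32, 2) · (1/2) = 496/2 = 248 ≈ 248.00000.

E[X] = 248 = 248.00000.


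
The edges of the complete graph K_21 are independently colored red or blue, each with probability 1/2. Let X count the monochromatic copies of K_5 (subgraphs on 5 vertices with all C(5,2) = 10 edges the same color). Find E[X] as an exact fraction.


Let X = Σ_S X_S over the C(21, 5) = 20349 subsets S of size 5, where X_S = 1 if the K_5 on S is monochromatic.
For a fixed S, the K_5 on S has C(5, 2) = 10 edges. P[all 10 edges red] = (1/2)^10, and likewise for blue, so P[monochromatic] = 2·(1/2)^10 = 2^{1 − 10} = 1/512.
By linearity of expectation: E[X] = C(21, 5) · 2^{1 − 10} = 20349 · 1/512 = 20349/512.
Numerically: E[X] ≈ 39.7441.

E[X] = C(21,5)·2^(1−C(5,2)) = 20349/512 ≈ 39.7441.


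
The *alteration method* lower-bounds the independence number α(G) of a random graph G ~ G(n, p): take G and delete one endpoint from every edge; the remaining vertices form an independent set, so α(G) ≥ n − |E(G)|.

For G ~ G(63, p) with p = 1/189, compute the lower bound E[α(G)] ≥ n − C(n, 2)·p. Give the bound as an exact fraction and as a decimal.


E[|E(G)|] = C(63, 2)·p = 1953 · (1/189) = 31/3.
E[α(G)] ≥ n − E[|E(G)|] = 63 − 31/3 = 158/3.
Numerically: ≈ 52.666667.
(This is only a lower bound; the true E[α(G)] may be larger.)

E[α(G)] ≥ 158/3 ≈ 52.666667.


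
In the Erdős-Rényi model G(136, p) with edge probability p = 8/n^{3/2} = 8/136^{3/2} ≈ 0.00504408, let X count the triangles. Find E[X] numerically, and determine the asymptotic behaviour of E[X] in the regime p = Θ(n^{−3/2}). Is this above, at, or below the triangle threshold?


Number of potential triangles: C(136, 3) = 410040.
Each occurs with probability p³ ≈ (0.00504408)³ ≈ 1.28334929e-07.
By linearity: E[X] = C(136, 3)·p³ ≈ 410040 · 1.28334929e-07 ≈ 0.052622.
Since α = 3/2 > 1, p = c/n^{3/2} = o(1/n) is below the triangle threshold p ~ 1/n. Asymptotically E[X] ~ (c³/6)·n^{3(1−α)} = (8³/6)·n^{-1.5} → 0, so by Markov's inequality G has no triangles w.h.p.

E[X] ≈ 0.052622; in regime p = Θ(1/n^{3/2}) E[X] tends to 0 (below the triangle threshold p ~ 1/n).


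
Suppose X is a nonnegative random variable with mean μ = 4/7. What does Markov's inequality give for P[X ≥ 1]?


μ = E[X] = 4/7, a = 1.
Markov: P[X ≥ 1] ≤ μ/a = (4/7)/1 = 4/7.
Numerically: ≈ 0.571.
(Since a = 1 > μ = 0.571, the bound 4/7 is < 1 and informative.)

P[X ≥ 1] ≤ 4/7 ≈ 0.571.


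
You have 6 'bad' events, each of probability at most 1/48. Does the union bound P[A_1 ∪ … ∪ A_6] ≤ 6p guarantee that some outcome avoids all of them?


Union bound: P[∪_{i=1}^{6} A_i] ≤ Σ_i P[A_i] ≤ 6·p = 6·(1/48) = 1/8.
Numerically: 1/8 ≈ 0.1250.
Is 1/8 < 1? YES.
Since P[∪ A_i] ≤ 1/8 < 1, the complement has P[∩ A_i^c] ≥ 1 − 1/8 = 7/8 > 0, so some outcome avoids every A_i.

6·p = 1/8 ≈ 0.1250; existence CERTIFIED by the union bound.


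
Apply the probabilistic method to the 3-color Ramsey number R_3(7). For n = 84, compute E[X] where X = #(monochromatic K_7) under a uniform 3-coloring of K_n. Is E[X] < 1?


E[X] = C(84, 7) · 3^{1 − 21} = 4529365776 · 3^{−20} = 4529365776/3486784401.
As a reduced fraction: E[X] = 55918096/43046721 ≈ 1.2990.
Is E[X] < 1? NO.
Since E[X] ≥ 1, the first-moment bound is inconclusive at n = 84; it does NOT by itself certify R_3(7) > 84.

E[X] = 55918096/43046721 ≈ 1.2990; E[X] ≥ 1; first-moment method inconclusive here.


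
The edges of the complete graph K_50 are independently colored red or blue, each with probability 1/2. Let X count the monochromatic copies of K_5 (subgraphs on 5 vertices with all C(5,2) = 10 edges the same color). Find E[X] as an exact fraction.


Let X = Σ_S X_S over the C(50, 5) = 2118760 subsets S of size 5, where X_S = 1 if the K_5 on S is monochromatic.
For a fixed S, the K_5 on S has C(5, 2) = 10 edges. P[all 10 edges red] = (1/2)^10, and likewise for blue, so P[monochromatic] = 2·(1/2)^10 = 2^{1 − 10} = 1/512.
By linearity: E[X] = C(50, 5) · 2^{1 − 10} = 2118760 · 1/512 = 264845/64.
Numerically: E[X] ≈ 4138.2031.

E[X] = C(50,5)·2^(1−C(5,2)) = 264845/64 ≈ 4138.2031.


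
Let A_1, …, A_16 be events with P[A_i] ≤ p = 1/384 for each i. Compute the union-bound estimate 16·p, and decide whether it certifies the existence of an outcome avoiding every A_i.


Union bound: P[∪_{i=1}^{16} A_i] ≤ Σ_i P[A_i] ≤ 16·p = 16·(1/384) = 1/24.
Numerically: 1/24 ≈ 0.0417.
Is 1/24 < 1? YES.
Since P[∪ A_i] ≤ 1/24 < 1, the complement has P[∩ A_i^c] ≥ 1 − 1/24 = 23/24 > 0, so some outcome avoids every A_i.

16·p = 1/24 ≈ 0.0417; existence CERTIFIED by the union bound.


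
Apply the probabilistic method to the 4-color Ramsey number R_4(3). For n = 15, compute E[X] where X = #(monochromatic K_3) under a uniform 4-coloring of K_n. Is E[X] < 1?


E[X] = C(15, 3) · 4^{1 − 3} = 455 · 4^{−2} = 455/16.
As a reduced fraction: E[X] = 455/16 ≈ 28.4375.
Is E[X] < 1? NO.
Since E[X] ≥ 1, the first-moment bound is inconclusive at n = 15; it does NOT by itself certify R_4(3) > 15.

E[X] = 455/16 ≈ 28.4375; E[X] ≥ 1; first-moment method inconclusive here.


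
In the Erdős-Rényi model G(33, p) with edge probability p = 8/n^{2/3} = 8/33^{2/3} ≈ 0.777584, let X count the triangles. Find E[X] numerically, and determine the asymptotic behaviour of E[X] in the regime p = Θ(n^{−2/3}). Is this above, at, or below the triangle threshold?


Number of potential triangles: C(33, 3) = 5456.
Each occurs with probability p³ ≈ (0.777584)³ ≈ 4.70156107e-01.
By linearity: E[X] = C(33, 3)·p³ ≈ 5456 · 4.70156107e-01 ≈ 2565.171717.
Since α = 2/3 < 1, p = c/n^{2/3} ≫ 1/n is above the triangle threshold p ~ 1/n. Asymptotically E[X] ~ (c³/6)·n^{3(1−α)} = (8³/6)·n^{1} → ∞; triangles are abundant w.h.p.

E[X] ≈ 2565.171717; in regime p = Θ(1/n^{2/3}) E[X] diverges (above the triangle threshold p ~ 1/n).
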